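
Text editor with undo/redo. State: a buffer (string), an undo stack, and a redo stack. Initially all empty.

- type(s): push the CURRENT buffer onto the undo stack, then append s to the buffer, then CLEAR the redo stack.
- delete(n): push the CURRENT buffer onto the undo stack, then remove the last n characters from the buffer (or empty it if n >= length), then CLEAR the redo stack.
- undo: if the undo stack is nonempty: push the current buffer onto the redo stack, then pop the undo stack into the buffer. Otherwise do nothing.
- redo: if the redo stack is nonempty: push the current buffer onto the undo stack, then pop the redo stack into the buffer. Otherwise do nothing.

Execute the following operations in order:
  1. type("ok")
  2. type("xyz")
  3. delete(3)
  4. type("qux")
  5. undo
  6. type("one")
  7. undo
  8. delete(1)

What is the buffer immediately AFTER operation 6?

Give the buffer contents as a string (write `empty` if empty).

Answer: okone

Derivation:
After op 1 (type): buf='ok' undo_depth=1 redo_depth=0
After op 2 (type): buf='okxyz' undo_depth=2 redo_depth=0
After op 3 (delete): buf='ok' undo_depth=3 redo_depth=0
After op 4 (type): buf='okqux' undo_depth=4 redo_depth=0
After op 5 (undo): buf='ok' undo_depth=3 redo_depth=1
After op 6 (type): buf='okone' undo_depth=4 redo_depth=0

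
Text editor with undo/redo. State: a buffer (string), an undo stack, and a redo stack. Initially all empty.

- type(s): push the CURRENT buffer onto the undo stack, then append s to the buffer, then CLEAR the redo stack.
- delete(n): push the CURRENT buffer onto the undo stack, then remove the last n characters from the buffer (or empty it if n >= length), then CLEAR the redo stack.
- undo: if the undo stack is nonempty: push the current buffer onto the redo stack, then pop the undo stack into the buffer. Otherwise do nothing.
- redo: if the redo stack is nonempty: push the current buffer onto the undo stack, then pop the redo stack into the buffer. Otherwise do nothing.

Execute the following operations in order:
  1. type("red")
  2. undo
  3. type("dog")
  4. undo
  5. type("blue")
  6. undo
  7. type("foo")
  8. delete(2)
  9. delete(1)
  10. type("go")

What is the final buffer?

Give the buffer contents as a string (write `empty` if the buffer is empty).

After op 1 (type): buf='red' undo_depth=1 redo_depth=0
After op 2 (undo): buf='(empty)' undo_depth=0 redo_depth=1
After op 3 (type): buf='dog' undo_depth=1 redo_depth=0
After op 4 (undo): buf='(empty)' undo_depth=0 redo_depth=1
After op 5 (type): buf='blue' undo_depth=1 redo_depth=0
After op 6 (undo): buf='(empty)' undo_depth=0 redo_depth=1
After op 7 (type): buf='foo' undo_depth=1 redo_depth=0
After op 8 (delete): buf='f' undo_depth=2 redo_depth=0
After op 9 (delete): buf='(empty)' undo_depth=3 redo_depth=0
After op 10 (type): buf='go' undo_depth=4 redo_depth=0

Answer: go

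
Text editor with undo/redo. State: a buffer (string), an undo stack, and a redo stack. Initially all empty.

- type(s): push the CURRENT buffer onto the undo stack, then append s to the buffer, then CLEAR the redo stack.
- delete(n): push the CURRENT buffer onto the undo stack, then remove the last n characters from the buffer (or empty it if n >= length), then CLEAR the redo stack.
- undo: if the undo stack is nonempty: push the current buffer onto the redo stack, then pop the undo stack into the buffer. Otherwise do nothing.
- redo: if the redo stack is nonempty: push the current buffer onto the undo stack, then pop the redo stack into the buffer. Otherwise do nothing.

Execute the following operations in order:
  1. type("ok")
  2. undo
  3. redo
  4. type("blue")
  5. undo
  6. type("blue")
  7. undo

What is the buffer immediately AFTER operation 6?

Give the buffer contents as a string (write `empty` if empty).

Answer: okblue

Derivation:
After op 1 (type): buf='ok' undo_depth=1 redo_depth=0
After op 2 (undo): buf='(empty)' undo_depth=0 redo_depth=1
After op 3 (redo): buf='ok' undo_depth=1 redo_depth=0
After op 4 (type): buf='okblue' undo_depth=2 redo_depth=0
After op 5 (undo): buf='ok' undo_depth=1 redo_depth=1
After op 6 (type): buf='okblue' undo_depth=2 redo_depth=0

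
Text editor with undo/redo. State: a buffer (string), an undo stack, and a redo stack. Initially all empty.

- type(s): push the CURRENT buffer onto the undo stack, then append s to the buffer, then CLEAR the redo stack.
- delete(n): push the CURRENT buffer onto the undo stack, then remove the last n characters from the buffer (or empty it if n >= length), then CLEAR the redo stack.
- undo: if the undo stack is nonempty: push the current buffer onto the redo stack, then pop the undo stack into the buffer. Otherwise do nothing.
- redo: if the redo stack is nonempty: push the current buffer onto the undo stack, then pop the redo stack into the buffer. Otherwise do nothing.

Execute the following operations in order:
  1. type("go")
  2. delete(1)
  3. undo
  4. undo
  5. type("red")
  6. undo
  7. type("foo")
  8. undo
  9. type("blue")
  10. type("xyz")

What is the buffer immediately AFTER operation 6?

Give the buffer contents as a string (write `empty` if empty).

Answer: empty

Derivation:
After op 1 (type): buf='go' undo_depth=1 redo_depth=0
After op 2 (delete): buf='g' undo_depth=2 redo_depth=0
After op 3 (undo): buf='go' undo_depth=1 redo_depth=1
After op 4 (undo): buf='(empty)' undo_depth=0 redo_depth=2
After op 5 (type): buf='red' undo_depth=1 redo_depth=0
After op 6 (undo): buf='(empty)' undo_depth=0 redo_depth=1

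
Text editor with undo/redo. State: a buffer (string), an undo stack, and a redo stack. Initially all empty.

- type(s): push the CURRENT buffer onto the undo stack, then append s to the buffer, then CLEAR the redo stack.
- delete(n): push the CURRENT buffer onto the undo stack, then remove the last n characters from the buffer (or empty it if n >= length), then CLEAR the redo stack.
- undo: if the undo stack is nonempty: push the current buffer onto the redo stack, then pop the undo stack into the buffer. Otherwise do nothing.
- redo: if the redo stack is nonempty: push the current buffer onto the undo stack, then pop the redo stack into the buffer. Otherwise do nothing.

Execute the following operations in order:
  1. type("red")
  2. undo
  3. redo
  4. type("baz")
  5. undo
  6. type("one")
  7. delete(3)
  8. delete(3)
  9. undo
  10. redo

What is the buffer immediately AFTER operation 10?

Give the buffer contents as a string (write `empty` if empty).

Answer: empty

Derivation:
After op 1 (type): buf='red' undo_depth=1 redo_depth=0
After op 2 (undo): buf='(empty)' undo_depth=0 redo_depth=1
After op 3 (redo): buf='red' undo_depth=1 redo_depth=0
After op 4 (type): buf='redbaz' undo_depth=2 redo_depth=0
After op 5 (undo): buf='red' undo_depth=1 redo_depth=1
After op 6 (type): buf='redone' undo_depth=2 redo_depth=0
After op 7 (delete): buf='red' undo_depth=3 redo_depth=0
After op 8 (delete): buf='(empty)' undo_depth=4 redo_depth=0
After op 9 (undo): buf='red' undo_depth=3 redo_depth=1
After op 10 (redo): buf='(empty)' undo_depth=4 redo_depth=0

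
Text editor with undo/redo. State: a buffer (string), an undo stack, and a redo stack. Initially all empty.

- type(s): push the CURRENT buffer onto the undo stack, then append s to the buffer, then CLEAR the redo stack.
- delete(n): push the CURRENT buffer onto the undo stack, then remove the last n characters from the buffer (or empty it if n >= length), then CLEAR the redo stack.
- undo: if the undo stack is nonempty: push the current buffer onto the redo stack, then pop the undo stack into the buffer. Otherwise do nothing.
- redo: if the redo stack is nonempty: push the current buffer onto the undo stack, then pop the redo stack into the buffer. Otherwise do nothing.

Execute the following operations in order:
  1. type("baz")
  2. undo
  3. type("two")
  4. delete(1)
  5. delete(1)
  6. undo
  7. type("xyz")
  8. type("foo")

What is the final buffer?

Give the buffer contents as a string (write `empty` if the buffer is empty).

Answer: twxyzfoo

Derivation:
After op 1 (type): buf='baz' undo_depth=1 redo_depth=0
After op 2 (undo): buf='(empty)' undo_depth=0 redo_depth=1
After op 3 (type): buf='two' undo_depth=1 redo_depth=0
After op 4 (delete): buf='tw' undo_depth=2 redo_depth=0
After op 5 (delete): buf='t' undo_depth=3 redo_depth=0
After op 6 (undo): buf='tw' undo_depth=2 redo_depth=1
After op 7 (type): buf='twxyz' undo_depth=3 redo_depth=0
After op 8 (type): buf='twxyzfoo' undo_depth=4 redo_depth=0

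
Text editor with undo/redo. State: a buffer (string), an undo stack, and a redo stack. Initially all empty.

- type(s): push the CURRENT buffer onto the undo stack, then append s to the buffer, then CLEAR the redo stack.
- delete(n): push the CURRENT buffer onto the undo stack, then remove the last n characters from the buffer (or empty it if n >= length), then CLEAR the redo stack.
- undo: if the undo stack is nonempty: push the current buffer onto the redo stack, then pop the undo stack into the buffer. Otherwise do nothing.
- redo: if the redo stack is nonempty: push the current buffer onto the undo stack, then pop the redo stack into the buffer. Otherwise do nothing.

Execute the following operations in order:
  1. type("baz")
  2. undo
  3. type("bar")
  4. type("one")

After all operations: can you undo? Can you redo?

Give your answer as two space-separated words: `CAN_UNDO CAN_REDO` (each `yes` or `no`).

After op 1 (type): buf='baz' undo_depth=1 redo_depth=0
After op 2 (undo): buf='(empty)' undo_depth=0 redo_depth=1
After op 3 (type): buf='bar' undo_depth=1 redo_depth=0
After op 4 (type): buf='barone' undo_depth=2 redo_depth=0

Answer: yes no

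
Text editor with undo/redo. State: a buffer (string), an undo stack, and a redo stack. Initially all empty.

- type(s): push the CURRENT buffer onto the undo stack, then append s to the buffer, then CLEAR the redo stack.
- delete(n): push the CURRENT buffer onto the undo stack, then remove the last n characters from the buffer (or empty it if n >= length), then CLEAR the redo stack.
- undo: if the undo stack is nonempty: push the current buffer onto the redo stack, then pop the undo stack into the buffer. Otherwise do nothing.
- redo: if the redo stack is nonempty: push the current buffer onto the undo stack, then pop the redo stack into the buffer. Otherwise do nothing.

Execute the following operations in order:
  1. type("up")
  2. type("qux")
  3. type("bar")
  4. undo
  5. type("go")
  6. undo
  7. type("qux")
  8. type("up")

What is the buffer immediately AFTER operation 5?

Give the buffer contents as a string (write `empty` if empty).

After op 1 (type): buf='up' undo_depth=1 redo_depth=0
After op 2 (type): buf='upqux' undo_depth=2 redo_depth=0
After op 3 (type): buf='upquxbar' undo_depth=3 redo_depth=0
After op 4 (undo): buf='upqux' undo_depth=2 redo_depth=1
After op 5 (type): buf='upquxgo' undo_depth=3 redo_depth=0

Answer: upquxgo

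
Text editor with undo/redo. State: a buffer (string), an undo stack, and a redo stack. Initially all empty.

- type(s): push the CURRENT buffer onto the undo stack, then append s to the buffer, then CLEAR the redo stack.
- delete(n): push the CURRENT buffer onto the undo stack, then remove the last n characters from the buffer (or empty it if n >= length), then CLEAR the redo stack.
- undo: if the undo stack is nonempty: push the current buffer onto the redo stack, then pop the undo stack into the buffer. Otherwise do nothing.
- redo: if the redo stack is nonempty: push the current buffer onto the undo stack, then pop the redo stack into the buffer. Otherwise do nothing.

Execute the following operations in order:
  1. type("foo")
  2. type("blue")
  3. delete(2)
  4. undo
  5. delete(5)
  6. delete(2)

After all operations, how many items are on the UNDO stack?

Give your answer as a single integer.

Answer: 4

Derivation:
After op 1 (type): buf='foo' undo_depth=1 redo_depth=0
After op 2 (type): buf='fooblue' undo_depth=2 redo_depth=0
After op 3 (delete): buf='foobl' undo_depth=3 redo_depth=0
After op 4 (undo): buf='fooblue' undo_depth=2 redo_depth=1
After op 5 (delete): buf='fo' undo_depth=3 redo_depth=0
After op 6 (delete): buf='(empty)' undo_depth=4 redo_depth=0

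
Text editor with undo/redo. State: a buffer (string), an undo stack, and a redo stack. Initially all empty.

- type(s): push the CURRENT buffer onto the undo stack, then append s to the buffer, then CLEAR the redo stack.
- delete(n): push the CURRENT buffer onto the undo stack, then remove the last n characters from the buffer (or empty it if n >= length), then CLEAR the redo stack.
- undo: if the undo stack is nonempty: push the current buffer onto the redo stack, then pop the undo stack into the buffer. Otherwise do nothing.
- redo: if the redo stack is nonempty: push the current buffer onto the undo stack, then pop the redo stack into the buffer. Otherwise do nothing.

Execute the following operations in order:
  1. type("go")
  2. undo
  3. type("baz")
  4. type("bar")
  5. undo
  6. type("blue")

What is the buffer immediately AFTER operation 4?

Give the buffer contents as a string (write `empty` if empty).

After op 1 (type): buf='go' undo_depth=1 redo_depth=0
After op 2 (undo): buf='(empty)' undo_depth=0 redo_depth=1
After op 3 (type): buf='baz' undo_depth=1 redo_depth=0
After op 4 (type): buf='bazbar' undo_depth=2 redo_depth=0

Answer: bazbar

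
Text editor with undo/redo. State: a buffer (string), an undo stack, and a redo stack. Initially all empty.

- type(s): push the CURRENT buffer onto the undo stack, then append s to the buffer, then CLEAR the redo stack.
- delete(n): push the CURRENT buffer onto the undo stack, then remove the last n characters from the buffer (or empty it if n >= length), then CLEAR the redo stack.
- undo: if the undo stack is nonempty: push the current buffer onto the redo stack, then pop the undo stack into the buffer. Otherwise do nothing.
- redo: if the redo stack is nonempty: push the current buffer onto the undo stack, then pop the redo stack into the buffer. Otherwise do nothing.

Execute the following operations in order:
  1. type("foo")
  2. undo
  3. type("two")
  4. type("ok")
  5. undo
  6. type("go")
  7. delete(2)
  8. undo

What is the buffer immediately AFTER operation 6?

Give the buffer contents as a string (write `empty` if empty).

Answer: twogo

Derivation:
After op 1 (type): buf='foo' undo_depth=1 redo_depth=0
After op 2 (undo): buf='(empty)' undo_depth=0 redo_depth=1
After op 3 (type): buf='two' undo_depth=1 redo_depth=0
After op 4 (type): buf='twook' undo_depth=2 redo_depth=0
After op 5 (undo): buf='two' undo_depth=1 redo_depth=1
After op 6 (type): buf='twogo' undo_depth=2 redo_depth=0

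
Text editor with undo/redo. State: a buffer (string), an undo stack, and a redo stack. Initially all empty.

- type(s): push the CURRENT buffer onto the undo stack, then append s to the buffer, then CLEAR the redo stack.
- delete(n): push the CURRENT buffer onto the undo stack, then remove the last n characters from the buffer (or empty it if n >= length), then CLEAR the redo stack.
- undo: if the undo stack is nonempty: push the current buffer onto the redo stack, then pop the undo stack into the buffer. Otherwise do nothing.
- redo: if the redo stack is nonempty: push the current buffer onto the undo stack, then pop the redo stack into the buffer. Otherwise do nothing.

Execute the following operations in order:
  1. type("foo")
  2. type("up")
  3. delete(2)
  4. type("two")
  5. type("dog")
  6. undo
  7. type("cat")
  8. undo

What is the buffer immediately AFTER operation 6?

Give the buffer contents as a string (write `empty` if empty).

Answer: footwo

Derivation:
After op 1 (type): buf='foo' undo_depth=1 redo_depth=0
After op 2 (type): buf='fooup' undo_depth=2 redo_depth=0
After op 3 (delete): buf='foo' undo_depth=3 redo_depth=0
After op 4 (type): buf='footwo' undo_depth=4 redo_depth=0
After op 5 (type): buf='footwodog' undo_depth=5 redo_depth=0
After op 6 (undo): buf='footwo' undo_depth=4 redo_depth=1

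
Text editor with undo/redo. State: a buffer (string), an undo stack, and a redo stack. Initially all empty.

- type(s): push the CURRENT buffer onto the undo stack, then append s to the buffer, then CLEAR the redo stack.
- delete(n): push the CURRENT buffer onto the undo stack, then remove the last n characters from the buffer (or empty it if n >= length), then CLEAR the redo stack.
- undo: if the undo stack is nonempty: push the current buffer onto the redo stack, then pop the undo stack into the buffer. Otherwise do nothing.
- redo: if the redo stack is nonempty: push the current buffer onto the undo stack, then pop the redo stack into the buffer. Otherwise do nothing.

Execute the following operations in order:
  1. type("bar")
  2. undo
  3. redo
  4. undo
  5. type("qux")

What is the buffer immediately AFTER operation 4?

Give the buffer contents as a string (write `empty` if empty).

Answer: empty

Derivation:
After op 1 (type): buf='bar' undo_depth=1 redo_depth=0
After op 2 (undo): buf='(empty)' undo_depth=0 redo_depth=1
After op 3 (redo): buf='bar' undo_depth=1 redo_depth=0
After op 4 (undo): buf='(empty)' undo_depth=0 redo_depth=1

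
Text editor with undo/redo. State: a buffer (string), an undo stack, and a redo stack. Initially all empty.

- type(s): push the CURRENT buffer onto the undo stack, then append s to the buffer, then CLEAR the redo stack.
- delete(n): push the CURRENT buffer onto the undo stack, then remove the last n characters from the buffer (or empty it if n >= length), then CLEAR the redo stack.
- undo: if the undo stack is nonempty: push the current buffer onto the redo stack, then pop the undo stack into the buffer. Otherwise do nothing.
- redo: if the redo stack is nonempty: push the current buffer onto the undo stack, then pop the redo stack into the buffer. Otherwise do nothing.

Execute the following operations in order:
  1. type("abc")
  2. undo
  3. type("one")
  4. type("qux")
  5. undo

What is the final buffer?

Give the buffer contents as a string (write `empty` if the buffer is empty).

After op 1 (type): buf='abc' undo_depth=1 redo_depth=0
After op 2 (undo): buf='(empty)' undo_depth=0 redo_depth=1
After op 3 (type): buf='one' undo_depth=1 redo_depth=0
After op 4 (type): buf='onequx' undo_depth=2 redo_depth=0
After op 5 (undo): buf='one' undo_depth=1 redo_depth=1

Answer: one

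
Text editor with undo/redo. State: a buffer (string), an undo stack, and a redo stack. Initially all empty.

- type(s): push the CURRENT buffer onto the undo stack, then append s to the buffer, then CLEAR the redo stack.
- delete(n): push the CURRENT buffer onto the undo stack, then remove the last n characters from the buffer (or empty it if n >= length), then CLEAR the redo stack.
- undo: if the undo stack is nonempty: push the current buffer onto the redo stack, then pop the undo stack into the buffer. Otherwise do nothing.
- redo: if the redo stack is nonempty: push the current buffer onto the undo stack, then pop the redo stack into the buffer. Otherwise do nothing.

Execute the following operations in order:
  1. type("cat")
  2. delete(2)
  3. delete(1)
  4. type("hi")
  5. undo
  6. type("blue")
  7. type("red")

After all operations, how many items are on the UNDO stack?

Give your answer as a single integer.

Answer: 5

Derivation:
After op 1 (type): buf='cat' undo_depth=1 redo_depth=0
After op 2 (delete): buf='c' undo_depth=2 redo_depth=0
After op 3 (delete): buf='(empty)' undo_depth=3 redo_depth=0
After op 4 (type): buf='hi' undo_depth=4 redo_depth=0
After op 5 (undo): buf='(empty)' undo_depth=3 redo_depth=1
After op 6 (type): buf='blue' undo_depth=4 redo_depth=0
After op 7 (type): buf='bluered' undo_depth=5 redo_depth=0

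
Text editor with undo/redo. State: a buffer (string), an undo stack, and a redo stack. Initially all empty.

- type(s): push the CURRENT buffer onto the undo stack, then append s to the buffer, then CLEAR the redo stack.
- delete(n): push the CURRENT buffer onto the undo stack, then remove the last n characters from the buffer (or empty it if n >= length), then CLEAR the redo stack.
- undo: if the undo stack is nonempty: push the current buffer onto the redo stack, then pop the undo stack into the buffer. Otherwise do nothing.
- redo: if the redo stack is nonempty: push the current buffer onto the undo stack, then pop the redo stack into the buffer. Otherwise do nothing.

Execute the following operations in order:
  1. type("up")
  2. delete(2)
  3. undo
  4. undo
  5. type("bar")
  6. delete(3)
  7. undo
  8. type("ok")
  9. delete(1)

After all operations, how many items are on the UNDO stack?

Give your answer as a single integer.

After op 1 (type): buf='up' undo_depth=1 redo_depth=0
After op 2 (delete): buf='(empty)' undo_depth=2 redo_depth=0
After op 3 (undo): buf='up' undo_depth=1 redo_depth=1
After op 4 (undo): buf='(empty)' undo_depth=0 redo_depth=2
After op 5 (type): buf='bar' undo_depth=1 redo_depth=0
After op 6 (delete): buf='(empty)' undo_depth=2 redo_depth=0
After op 7 (undo): buf='bar' undo_depth=1 redo_depth=1
After op 8 (type): buf='barok' undo_depth=2 redo_depth=0
After op 9 (delete): buf='baro' undo_depth=3 redo_depth=0

Answer: 3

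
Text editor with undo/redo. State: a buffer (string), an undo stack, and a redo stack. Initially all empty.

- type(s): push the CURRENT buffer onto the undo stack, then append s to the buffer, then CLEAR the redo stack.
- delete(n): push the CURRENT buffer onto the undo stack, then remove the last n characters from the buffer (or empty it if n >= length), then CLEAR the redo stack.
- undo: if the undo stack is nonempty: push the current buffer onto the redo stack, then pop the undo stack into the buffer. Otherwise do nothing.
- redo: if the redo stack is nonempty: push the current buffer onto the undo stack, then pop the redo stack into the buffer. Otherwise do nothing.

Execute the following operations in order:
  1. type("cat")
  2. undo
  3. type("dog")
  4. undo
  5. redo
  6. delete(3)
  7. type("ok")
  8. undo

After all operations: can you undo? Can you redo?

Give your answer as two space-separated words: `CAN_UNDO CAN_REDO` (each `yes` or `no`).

After op 1 (type): buf='cat' undo_depth=1 redo_depth=0
After op 2 (undo): buf='(empty)' undo_depth=0 redo_depth=1
After op 3 (type): buf='dog' undo_depth=1 redo_depth=0
After op 4 (undo): buf='(empty)' undo_depth=0 redo_depth=1
After op 5 (redo): buf='dog' undo_depth=1 redo_depth=0
After op 6 (delete): buf='(empty)' undo_depth=2 redo_depth=0
After op 7 (type): buf='ok' undo_depth=3 redo_depth=0
After op 8 (undo): buf='(empty)' undo_depth=2 redo_depth=1

Answer: yes yes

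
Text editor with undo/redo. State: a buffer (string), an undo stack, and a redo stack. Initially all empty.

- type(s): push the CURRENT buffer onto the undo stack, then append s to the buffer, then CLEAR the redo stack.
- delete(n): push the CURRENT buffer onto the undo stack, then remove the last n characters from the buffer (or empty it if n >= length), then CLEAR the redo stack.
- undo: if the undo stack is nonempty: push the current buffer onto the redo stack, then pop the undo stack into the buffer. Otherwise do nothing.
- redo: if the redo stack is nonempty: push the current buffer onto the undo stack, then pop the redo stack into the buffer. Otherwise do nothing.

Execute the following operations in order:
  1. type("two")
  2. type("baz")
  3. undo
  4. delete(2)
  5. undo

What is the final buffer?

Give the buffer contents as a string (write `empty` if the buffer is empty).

Answer: two

Derivation:
After op 1 (type): buf='two' undo_depth=1 redo_depth=0
After op 2 (type): buf='twobaz' undo_depth=2 redo_depth=0
After op 3 (undo): buf='two' undo_depth=1 redo_depth=1
After op 4 (delete): buf='t' undo_depth=2 redo_depth=0
After op 5 (undo): buf='two' undo_depth=1 redo_depth=1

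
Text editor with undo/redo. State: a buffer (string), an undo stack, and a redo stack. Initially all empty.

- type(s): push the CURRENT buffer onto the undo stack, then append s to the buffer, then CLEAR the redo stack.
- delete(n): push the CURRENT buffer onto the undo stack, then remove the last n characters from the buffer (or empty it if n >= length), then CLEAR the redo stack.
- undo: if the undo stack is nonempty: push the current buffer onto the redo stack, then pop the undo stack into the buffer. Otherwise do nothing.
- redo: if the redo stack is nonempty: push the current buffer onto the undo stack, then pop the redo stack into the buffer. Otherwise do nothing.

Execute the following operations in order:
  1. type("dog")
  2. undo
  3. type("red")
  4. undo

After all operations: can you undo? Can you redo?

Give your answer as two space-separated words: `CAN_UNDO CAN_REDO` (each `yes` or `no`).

Answer: no yes

Derivation:
After op 1 (type): buf='dog' undo_depth=1 redo_depth=0
After op 2 (undo): buf='(empty)' undo_depth=0 redo_depth=1
After op 3 (type): buf='red' undo_depth=1 redo_depth=0
After op 4 (undo): buf='(empty)' undo_depth=0 redo_depth=1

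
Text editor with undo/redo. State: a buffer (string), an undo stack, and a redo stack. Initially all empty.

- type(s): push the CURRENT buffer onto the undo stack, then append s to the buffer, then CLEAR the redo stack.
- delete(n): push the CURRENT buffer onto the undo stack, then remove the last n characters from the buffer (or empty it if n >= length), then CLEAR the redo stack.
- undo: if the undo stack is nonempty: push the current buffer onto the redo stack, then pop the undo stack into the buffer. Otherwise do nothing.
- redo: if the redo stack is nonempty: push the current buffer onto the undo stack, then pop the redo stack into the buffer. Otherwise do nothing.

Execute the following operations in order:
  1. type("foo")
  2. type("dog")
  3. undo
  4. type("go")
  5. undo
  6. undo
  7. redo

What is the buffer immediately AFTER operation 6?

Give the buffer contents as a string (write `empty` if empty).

After op 1 (type): buf='foo' undo_depth=1 redo_depth=0
After op 2 (type): buf='foodog' undo_depth=2 redo_depth=0
After op 3 (undo): buf='foo' undo_depth=1 redo_depth=1
After op 4 (type): buf='foogo' undo_depth=2 redo_depth=0
After op 5 (undo): buf='foo' undo_depth=1 redo_depth=1
After op 6 (undo): buf='(empty)' undo_depth=0 redo_depth=2

Answer: empty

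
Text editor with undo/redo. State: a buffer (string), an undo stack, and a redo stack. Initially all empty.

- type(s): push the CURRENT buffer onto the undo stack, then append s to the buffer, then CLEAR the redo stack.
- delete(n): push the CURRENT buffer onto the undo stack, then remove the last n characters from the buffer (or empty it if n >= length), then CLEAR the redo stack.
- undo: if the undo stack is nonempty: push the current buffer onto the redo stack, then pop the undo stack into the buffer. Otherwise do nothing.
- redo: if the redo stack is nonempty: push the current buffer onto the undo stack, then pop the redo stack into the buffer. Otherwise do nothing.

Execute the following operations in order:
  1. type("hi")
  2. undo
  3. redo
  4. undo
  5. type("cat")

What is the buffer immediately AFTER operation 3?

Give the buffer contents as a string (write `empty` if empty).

Answer: hi

Derivation:
After op 1 (type): buf='hi' undo_depth=1 redo_depth=0
After op 2 (undo): buf='(empty)' undo_depth=0 redo_depth=1
After op 3 (redo): buf='hi' undo_depth=1 redo_depth=0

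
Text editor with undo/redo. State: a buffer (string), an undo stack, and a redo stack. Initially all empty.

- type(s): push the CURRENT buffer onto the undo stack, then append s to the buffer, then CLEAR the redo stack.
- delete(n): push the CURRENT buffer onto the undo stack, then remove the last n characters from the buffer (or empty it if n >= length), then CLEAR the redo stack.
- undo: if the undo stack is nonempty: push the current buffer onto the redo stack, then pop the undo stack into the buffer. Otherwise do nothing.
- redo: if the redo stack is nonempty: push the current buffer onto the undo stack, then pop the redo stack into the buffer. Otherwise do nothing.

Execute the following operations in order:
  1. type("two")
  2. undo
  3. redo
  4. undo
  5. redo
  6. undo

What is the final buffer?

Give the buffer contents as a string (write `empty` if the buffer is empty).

After op 1 (type): buf='two' undo_depth=1 redo_depth=0
After op 2 (undo): buf='(empty)' undo_depth=0 redo_depth=1
After op 3 (redo): buf='two' undo_depth=1 redo_depth=0
After op 4 (undo): buf='(empty)' undo_depth=0 redo_depth=1
After op 5 (redo): buf='two' undo_depth=1 redo_depth=0
After op 6 (undo): buf='(empty)' undo_depth=0 redo_depth=1

Answer: empty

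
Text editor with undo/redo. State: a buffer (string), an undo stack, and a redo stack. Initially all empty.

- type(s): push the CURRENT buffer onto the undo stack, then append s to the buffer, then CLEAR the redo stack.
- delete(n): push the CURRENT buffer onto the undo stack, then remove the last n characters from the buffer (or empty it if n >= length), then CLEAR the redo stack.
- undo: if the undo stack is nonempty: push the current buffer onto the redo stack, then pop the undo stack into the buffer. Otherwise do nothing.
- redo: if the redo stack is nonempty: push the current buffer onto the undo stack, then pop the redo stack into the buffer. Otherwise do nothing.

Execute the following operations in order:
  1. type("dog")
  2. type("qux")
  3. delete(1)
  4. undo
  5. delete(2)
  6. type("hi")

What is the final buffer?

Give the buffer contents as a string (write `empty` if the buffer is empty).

After op 1 (type): buf='dog' undo_depth=1 redo_depth=0
After op 2 (type): buf='dogqux' undo_depth=2 redo_depth=0
After op 3 (delete): buf='dogqu' undo_depth=3 redo_depth=0
After op 4 (undo): buf='dogqux' undo_depth=2 redo_depth=1
After op 5 (delete): buf='dogq' undo_depth=3 redo_depth=0
After op 6 (type): buf='dogqhi' undo_depth=4 redo_depth=0

Answer: dogqhi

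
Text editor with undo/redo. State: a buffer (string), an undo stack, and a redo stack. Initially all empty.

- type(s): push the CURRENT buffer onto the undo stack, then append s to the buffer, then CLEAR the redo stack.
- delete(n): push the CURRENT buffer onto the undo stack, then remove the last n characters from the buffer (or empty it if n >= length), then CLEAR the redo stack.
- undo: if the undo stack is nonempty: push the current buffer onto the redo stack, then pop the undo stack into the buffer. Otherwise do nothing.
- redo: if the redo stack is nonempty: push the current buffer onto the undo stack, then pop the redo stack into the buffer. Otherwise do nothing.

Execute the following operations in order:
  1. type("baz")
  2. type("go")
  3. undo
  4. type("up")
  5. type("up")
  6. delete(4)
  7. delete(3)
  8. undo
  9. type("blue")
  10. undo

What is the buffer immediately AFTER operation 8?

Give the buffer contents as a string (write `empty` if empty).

Answer: baz

Derivation:
After op 1 (type): buf='baz' undo_depth=1 redo_depth=0
After op 2 (type): buf='bazgo' undo_depth=2 redo_depth=0
After op 3 (undo): buf='baz' undo_depth=1 redo_depth=1
After op 4 (type): buf='bazup' undo_depth=2 redo_depth=0
After op 5 (type): buf='bazupup' undo_depth=3 redo_depth=0
After op 6 (delete): buf='baz' undo_depth=4 redo_depth=0
After op 7 (delete): buf='(empty)' undo_depth=5 redo_depth=0
After op 8 (undo): buf='baz' undo_depth=4 redo_depth=1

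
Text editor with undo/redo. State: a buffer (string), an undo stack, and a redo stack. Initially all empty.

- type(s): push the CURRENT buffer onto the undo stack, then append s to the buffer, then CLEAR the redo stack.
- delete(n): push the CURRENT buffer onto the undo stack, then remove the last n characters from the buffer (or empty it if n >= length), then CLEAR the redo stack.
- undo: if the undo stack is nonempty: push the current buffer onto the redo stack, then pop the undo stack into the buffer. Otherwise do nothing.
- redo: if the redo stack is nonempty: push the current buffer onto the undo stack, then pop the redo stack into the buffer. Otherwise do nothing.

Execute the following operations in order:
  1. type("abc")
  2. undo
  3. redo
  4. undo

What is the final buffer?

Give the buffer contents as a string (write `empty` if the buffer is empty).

After op 1 (type): buf='abc' undo_depth=1 redo_depth=0
After op 2 (undo): buf='(empty)' undo_depth=0 redo_depth=1
After op 3 (redo): buf='abc' undo_depth=1 redo_depth=0
After op 4 (undo): buf='(empty)' undo_depth=0 redo_depth=1

Answer: empty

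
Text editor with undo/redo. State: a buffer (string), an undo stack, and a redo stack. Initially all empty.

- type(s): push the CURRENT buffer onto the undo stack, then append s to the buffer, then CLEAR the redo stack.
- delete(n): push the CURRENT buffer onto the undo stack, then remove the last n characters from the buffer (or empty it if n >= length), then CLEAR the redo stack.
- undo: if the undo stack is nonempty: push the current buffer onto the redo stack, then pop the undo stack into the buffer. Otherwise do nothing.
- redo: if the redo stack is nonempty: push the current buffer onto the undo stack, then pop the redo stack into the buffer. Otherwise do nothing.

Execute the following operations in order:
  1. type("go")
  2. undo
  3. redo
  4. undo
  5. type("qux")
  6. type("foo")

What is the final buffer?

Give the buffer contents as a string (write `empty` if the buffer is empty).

After op 1 (type): buf='go' undo_depth=1 redo_depth=0
After op 2 (undo): buf='(empty)' undo_depth=0 redo_depth=1
After op 3 (redo): buf='go' undo_depth=1 redo_depth=0
After op 4 (undo): buf='(empty)' undo_depth=0 redo_depth=1
After op 5 (type): buf='qux' undo_depth=1 redo_depth=0
After op 6 (type): buf='quxfoo' undo_depth=2 redo_depth=0

Answer: quxfoo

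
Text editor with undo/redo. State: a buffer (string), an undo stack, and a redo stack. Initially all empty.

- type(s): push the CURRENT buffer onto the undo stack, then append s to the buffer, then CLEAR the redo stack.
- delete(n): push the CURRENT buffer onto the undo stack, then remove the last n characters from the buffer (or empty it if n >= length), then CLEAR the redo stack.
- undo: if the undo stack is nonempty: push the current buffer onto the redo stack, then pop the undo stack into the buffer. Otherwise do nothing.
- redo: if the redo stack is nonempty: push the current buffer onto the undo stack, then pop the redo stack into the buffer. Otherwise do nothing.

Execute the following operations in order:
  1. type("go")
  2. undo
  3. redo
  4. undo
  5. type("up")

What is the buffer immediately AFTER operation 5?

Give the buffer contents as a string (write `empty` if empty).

Answer: up

Derivation:
After op 1 (type): buf='go' undo_depth=1 redo_depth=0
After op 2 (undo): buf='(empty)' undo_depth=0 redo_depth=1
After op 3 (redo): buf='go' undo_depth=1 redo_depth=0
After op 4 (undo): buf='(empty)' undo_depth=0 redo_depth=1
After op 5 (type): buf='up' undo_depth=1 redo_depth=0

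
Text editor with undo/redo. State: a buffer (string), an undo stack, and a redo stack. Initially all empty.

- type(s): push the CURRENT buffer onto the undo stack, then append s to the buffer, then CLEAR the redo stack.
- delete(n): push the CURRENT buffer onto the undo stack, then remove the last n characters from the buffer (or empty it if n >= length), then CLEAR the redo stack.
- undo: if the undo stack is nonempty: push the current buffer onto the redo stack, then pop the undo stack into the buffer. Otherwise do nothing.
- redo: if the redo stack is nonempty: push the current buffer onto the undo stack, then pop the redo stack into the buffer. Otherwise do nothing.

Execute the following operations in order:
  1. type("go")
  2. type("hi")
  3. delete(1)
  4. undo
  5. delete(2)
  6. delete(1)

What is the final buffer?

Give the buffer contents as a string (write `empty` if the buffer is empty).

Answer: g

Derivation:
After op 1 (type): buf='go' undo_depth=1 redo_depth=0
After op 2 (type): buf='gohi' undo_depth=2 redo_depth=0
After op 3 (delete): buf='goh' undo_depth=3 redo_depth=0
After op 4 (undo): buf='gohi' undo_depth=2 redo_depth=1
After op 5 (delete): buf='go' undo_depth=3 redo_depth=0
After op 6 (delete): buf='g' undo_depth=4 redo_depth=0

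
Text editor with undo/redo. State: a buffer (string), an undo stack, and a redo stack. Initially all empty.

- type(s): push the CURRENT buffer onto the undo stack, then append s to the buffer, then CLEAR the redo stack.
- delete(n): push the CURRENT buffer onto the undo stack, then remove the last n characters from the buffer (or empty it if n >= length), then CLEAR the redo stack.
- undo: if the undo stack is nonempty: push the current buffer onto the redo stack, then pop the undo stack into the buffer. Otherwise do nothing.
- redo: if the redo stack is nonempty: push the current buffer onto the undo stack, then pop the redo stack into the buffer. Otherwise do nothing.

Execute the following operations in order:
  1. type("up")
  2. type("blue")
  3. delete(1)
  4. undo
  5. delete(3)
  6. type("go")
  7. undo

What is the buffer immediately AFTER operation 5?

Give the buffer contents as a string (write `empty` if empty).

Answer: upb

Derivation:
After op 1 (type): buf='up' undo_depth=1 redo_depth=0
After op 2 (type): buf='upblue' undo_depth=2 redo_depth=0
After op 3 (delete): buf='upblu' undo_depth=3 redo_depth=0
After op 4 (undo): buf='upblue' undo_depth=2 redo_depth=1
After op 5 (delete): buf='upb' undo_depth=3 redo_depth=0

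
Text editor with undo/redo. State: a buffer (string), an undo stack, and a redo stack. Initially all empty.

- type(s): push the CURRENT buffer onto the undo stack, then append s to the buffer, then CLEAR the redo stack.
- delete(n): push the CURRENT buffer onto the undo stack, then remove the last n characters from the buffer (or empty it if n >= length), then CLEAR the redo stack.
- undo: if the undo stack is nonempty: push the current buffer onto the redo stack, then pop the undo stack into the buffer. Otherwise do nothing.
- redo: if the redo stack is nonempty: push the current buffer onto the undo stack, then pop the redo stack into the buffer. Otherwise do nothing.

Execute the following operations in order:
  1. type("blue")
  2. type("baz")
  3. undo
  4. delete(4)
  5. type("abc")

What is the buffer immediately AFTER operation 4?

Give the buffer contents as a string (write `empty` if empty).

After op 1 (type): buf='blue' undo_depth=1 redo_depth=0
After op 2 (type): buf='bluebaz' undo_depth=2 redo_depth=0
After op 3 (undo): buf='blue' undo_depth=1 redo_depth=1
After op 4 (delete): buf='(empty)' undo_depth=2 redo_depth=0

Answer: empty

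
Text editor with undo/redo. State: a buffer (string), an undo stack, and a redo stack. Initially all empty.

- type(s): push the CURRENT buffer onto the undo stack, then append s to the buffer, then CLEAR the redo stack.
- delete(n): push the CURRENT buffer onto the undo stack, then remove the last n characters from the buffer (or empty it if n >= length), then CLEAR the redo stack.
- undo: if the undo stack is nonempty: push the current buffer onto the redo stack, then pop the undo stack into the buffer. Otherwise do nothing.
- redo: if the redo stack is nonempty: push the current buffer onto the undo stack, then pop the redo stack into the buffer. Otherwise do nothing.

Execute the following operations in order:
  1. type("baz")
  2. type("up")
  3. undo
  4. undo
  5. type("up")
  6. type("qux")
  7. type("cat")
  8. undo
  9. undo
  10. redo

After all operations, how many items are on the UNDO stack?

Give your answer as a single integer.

After op 1 (type): buf='baz' undo_depth=1 redo_depth=0
After op 2 (type): buf='bazup' undo_depth=2 redo_depth=0
After op 3 (undo): buf='baz' undo_depth=1 redo_depth=1
After op 4 (undo): buf='(empty)' undo_depth=0 redo_depth=2
After op 5 (type): buf='up' undo_depth=1 redo_depth=0
After op 6 (type): buf='upqux' undo_depth=2 redo_depth=0
After op 7 (type): buf='upquxcat' undo_depth=3 redo_depth=0
After op 8 (undo): buf='upqux' undo_depth=2 redo_depth=1
After op 9 (undo): buf='up' undo_depth=1 redo_depth=2
After op 10 (redo): buf='upqux' undo_depth=2 redo_depth=1

Answer: 2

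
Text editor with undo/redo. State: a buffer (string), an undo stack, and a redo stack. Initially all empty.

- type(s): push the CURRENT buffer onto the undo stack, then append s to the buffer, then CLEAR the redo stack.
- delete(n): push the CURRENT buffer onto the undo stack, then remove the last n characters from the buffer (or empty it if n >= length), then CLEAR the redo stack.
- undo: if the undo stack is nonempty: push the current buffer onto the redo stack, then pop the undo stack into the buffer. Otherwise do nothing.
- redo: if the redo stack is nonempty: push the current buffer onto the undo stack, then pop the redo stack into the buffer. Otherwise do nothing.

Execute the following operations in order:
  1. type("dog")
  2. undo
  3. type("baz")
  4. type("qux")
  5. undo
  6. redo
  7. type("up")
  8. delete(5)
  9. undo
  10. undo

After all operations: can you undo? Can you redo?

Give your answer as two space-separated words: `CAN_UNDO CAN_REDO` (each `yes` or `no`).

Answer: yes yes

Derivation:
After op 1 (type): buf='dog' undo_depth=1 redo_depth=0
After op 2 (undo): buf='(empty)' undo_depth=0 redo_depth=1
After op 3 (type): buf='baz' undo_depth=1 redo_depth=0
After op 4 (type): buf='bazqux' undo_depth=2 redo_depth=0
After op 5 (undo): buf='baz' undo_depth=1 redo_depth=1
After op 6 (redo): buf='bazqux' undo_depth=2 redo_depth=0
After op 7 (type): buf='bazquxup' undo_depth=3 redo_depth=0
After op 8 (delete): buf='baz' undo_depth=4 redo_depth=0
After op 9 (undo): buf='bazquxup' undo_depth=3 redo_depth=1
After op 10 (undo): buf='bazqux' undo_depth=2 redo_depth=2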